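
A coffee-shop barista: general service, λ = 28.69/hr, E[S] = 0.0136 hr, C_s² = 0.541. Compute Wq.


ρ = λ·E[S] = 28.69·0.0136 = 0.3902
E[S²] = E[S]²(1+C_s²) = 0.0136²·(1+0.541) = 0.0002850
Wq = λ·E[S²]/(2(1−ρ)) = 28.69·0.0002850/(2·0.6098) = 0.006705 hr

Final: 0.006705 hr


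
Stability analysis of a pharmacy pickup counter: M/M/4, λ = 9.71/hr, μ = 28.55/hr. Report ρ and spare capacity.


Total capacity cμ = 4·28.55 = 114.20/hr
ρ = λ/(cμ) = 9.71/114.20 = 0.08503
Stable ⇔ ρ < 1: YES
Spare capacity = cμ − λ = 114.20 − 9.71 = 104.49/hr

Final: ρ = 0.08503; stable; margin = 104.49/hr


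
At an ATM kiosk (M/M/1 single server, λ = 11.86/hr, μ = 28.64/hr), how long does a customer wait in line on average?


ρ = 11.86/28.64 = 0.4141
Wq = ρ/(μ−λ) = 0.4141/(28.64 − 11.86) = 0.4141/16.78 = 0.02468 hr

Final: 0.02468 hr


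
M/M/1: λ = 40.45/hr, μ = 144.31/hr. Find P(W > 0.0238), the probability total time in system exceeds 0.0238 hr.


W ~ Exponential(μ−λ) for M/M/1.
μ − λ = 144.31 − 40.45 = 103.8600
P(W > t) = e^{−(μ−λ)t} = e^{−2.4719} = 0.084427

Final: 0.084427


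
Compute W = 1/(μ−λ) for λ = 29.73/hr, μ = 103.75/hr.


W = 1/(μ−λ) = 1/(103.75 − 29.73) = 1/74.02 = 0.01351 hr

Final: 0.01351 hr


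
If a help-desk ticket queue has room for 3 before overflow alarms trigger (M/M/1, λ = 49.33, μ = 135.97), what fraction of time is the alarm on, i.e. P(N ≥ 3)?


ρ = 49.33/135.97 = 0.3628
P(N ≥ n) = ρ^n = 0.3628^3 = 0.047753

Final: 0.047753


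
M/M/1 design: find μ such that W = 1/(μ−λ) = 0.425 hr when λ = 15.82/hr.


W = 1/(μ−λ) ⇒ μ − λ = 1/W = 1/0.425 = 2.3529
μ = λ + 1/W = 15.82 + 2.3529 = 18.1729 per hr

Final: 18.1729 /hr


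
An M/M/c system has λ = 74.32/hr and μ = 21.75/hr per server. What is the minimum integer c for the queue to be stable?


Stability requires cμ > λ ⇔ c > λ/μ.
λ/μ = 74.32/21.75 = 3.4170
Minimum integer c = ⌊3.4170⌋ + 1 = 4
Check: 4·21.75 = 87.00 > 74.32, while 3·21.75 = 65.25 ≤ 74.32

Final: 4 servers


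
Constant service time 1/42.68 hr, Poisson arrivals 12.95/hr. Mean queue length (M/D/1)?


ρ = 12.95/42.68 = 0.3034
M/D/1: Lq = ρ²/(2(1−ρ)) = 0.09206/(2·0.6966) = 0.06608

Final: 0.06608


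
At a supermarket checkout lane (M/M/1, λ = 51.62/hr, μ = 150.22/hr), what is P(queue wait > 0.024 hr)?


ρ = 51.62/150.22 = 0.3436
P(Wq > t) = ρ·e^{−(μ−λ)t} = 0.3436·e^{−2.3664}
= 0.3436·0.093818 = 0.032239

Final: 0.032239


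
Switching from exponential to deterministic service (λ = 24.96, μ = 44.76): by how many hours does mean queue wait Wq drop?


ρ = 24.96/44.76 = 0.5576
Wq(M/M/1) = ρ/(μ−λ) = 0.5576/19.80 = 0.02816 hr
Wq(M/D/1) = ρ/(2(μ−λ)) = 0.01408 hr
Savings = 0.02816 − 0.01408 = 0.01408 hr

Final: 0.01408 hr


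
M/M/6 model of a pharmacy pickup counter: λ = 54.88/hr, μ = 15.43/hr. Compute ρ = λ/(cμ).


ρ = λ/(cμ) = 54.88/(6·15.43) = 54.88/92.58 = 0.5928

Final: 0.5928


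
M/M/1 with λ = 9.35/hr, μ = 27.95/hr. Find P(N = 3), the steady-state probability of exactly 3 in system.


ρ = 9.35/27.95 = 0.3345
P_n = (1−ρ)·ρ^n = (1 − 0.3345)·0.3345^3 = 0.6655·0.037436 = 0.024913

Final: 0.024913


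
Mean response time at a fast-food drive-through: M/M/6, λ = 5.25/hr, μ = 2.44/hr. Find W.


a = 2.1516; ρ = 0.3586; P₀ = 0.116026
Lq = P₀·a^c·ρ/(c!(1−ρ)²) = 0.01394
Wq = Lq/λ = 0.01394/5.25 = 0.002655 hr
W = Wq + 1/μ = 0.002655 + 0.40984 = 0.41249 hr

Final: 0.41249 hr


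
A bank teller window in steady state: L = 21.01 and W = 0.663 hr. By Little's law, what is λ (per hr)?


λ = L/W = 21.01/0.663 = 31.6893 /hr

Final: 31.6893 /hr


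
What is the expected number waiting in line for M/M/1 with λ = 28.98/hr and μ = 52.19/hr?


ρ = 28.98/52.19 = 0.5553
Lq = ρ²/(1−ρ) = 0.3083/0.4447 = 0.6933

Final: 0.6933


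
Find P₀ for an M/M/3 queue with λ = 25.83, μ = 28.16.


a = λ/μ = 25.83/28.16 = 0.9173; ρ = a/c = 0.3058
Σ_{k=0}^{2} a^k/k! (terms k=0..2) = 1.00000 + 0.91726 + 0.42068 = 2.33794
Tail: a^3/(3!(1−ρ)) = 0.77175/(6·0.6942) = 0.18527
P₀ = 1/(2.33794 + 0.18527) = 1/2.52321 = 0.396320

Final: 0.396320


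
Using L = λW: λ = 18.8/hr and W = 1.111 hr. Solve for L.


L = λW = 18.8·1.111 = 20.8868

Final: 20.8868


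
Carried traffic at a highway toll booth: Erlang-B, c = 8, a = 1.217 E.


B(8,1.217) = 0.00003534 (Erlang-B)
Carried load = a(1 − B) = 1.217·(1 − 0.00003534) = 1.217·0.999965 = 1.2170 E

Final: 1.2170 Erlangs


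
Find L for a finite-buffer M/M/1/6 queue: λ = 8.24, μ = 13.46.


ρ = 8.24/13.46 = 0.6122
L = ρ[1 − (K+1)ρ^K + Kρ^(K+1)] / [(1−ρ)(1−ρ^(K+1))]
Numerator: 0.6122·(1 − 7·0.052637 + 6·0.032224) = 0.504979
Denominator: (0.3878)·(0.967776) = 0.375319
L = 0.504979/0.375319 = 1.3455

Final: 1.3455


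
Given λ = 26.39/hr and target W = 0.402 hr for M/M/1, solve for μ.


W = 1/(μ−λ) ⇒ μ − λ = 1/W = 1/0.402 = 2.4876
μ = λ + 1/W = 26.39 + 2.4876 = 28.8776 per hr

Final: 28.8776 /hr


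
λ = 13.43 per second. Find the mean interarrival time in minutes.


Mean interarrival time = 1/λ = 1/13.43 second = 0.07446 second
In minutes: 0.07446 × 0.0166667 = 0.001241 min

Final: 0.001241 min


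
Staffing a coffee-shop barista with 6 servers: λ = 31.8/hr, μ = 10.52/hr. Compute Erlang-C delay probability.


a = λ/μ = 3.0228; ρ = a/6 = 0.5038
P₀ = 0.047819 (from M/M/c formula)
C(c,a) = [a^c/(c!(1−ρ))]·P₀ = [762.90117/(720·0.4962)]·0.047819
= 2.13541·0.047819 = 0.102112

Final: 0.102112


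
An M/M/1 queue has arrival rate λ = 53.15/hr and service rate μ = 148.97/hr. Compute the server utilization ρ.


ρ = λ/μ = 53.15/148.97 = 0.3568

Final: 0.3568


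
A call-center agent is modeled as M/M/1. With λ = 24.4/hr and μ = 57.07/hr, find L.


ρ = λ/μ = 24.4/57.07 = 0.4275
L = ρ/(1−ρ) = 0.4275/(1 − 0.4275) = 0.4275/0.5725 = 0.7469

Final: 0.7469


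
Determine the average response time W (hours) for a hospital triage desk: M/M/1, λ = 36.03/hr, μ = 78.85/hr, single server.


W = 1/(μ−λ) = 1/(78.85 − 36.03) = 1/42.82 = 0.02335 hr

Final: 0.02335 hr


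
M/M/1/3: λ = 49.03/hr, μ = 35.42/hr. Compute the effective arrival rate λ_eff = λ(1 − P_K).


ρ = 1.3842; P_K = (1−ρ)ρ^3/(1−ρ^4) = 0.381488
λ_eff = λ(1 − P_K) = 49.03·(1 − 0.381488) = 49.03·0.618512 = 30.3256 /hr

Final: 30.3256 /hr


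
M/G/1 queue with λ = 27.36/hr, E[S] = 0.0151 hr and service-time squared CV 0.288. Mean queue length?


ρ = λ·E[S] = 27.36·0.0151 = 0.4131
Lq = ρ²(1+C_s²)/(2(1−ρ)) = 0.1707·(1+0.288)/(2·0.5869)
= 0.1707·1.2880/1.1737 = 0.18730

Final: 0.18730


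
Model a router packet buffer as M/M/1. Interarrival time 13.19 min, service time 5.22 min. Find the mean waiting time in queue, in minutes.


λ = 60/13.19 = 4.5489 /hr
μ = 60/5.22 = 11.4943 /hr
ρ = λ/μ = 4.5489/11.4943 = 0.3958
Wq = ρ/(μ−λ) = 0.3958/(11.4943−4.5489) = 0.05698 hr
In minutes: 0.05698·60 = 3.419 min

Final: 3.419 min


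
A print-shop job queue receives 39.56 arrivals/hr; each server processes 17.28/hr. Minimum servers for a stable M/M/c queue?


Stability requires cμ > λ ⇔ c > λ/μ.
λ/μ = 39.56/17.28 = 2.2894
Minimum integer c = ⌊2.2894⌋ + 1 = 3
Check: 3·17.28 = 51.84 > 39.56, while 2·17.28 = 34.56 ≤ 39.56

Final: 3 servers


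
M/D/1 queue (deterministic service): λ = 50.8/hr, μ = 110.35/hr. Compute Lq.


ρ = 50.8/110.35 = 0.4604
M/D/1: Lq = ρ²/(2(1−ρ)) = 0.2119/(2·0.5396) = 0.19636

Final: 0.19636


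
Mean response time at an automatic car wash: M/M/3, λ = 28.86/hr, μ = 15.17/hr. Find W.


a = 1.9024; ρ = 0.6341; P₀ = 0.127408
Lq = P₀·a^c·ρ/(c!(1−ρ)²) = 0.69271
Wq = Lq/λ = 0.69271/28.86 = 0.02400 hr
W = Wq + 1/μ = 0.02400 + 0.06592 = 0.08992 hr

Final: 0.08992 hr


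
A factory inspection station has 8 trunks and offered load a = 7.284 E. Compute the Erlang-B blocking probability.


B(c,a) = (a^c/c!) / Σ_{k=0}^{c} a^k/k!
a^8/8! = 196.534579
Σ terms (k=0..8): 1.00000 + 7.28400 + 26.52833 + 64.41078 + 117.29203 + 170.87103 + 207.43743 + 215.85346 + 196.53458 = 1007.211646
B = 196.534579/1007.211646 = 0.195127

Final: 0.195127


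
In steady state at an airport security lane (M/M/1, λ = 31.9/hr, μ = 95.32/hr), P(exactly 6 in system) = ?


ρ = 31.9/95.32 = 0.3347
P_n = (1−ρ)·ρ^n = (1 − 0.3347)·0.3347^6 = 0.6653·0.001405 = 0.0009347

Final: 0.0009347


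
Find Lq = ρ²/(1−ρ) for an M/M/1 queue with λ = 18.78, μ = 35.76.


ρ = 18.78/35.76 = 0.5252
Lq = ρ²/(1−ρ) = 0.2758/0.4748 = 0.5808

Final: 0.5808


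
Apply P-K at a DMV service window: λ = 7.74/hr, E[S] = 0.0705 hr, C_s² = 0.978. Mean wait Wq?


ρ = λ·E[S] = 7.74·0.0705 = 0.5457
E[S²] = E[S]²(1+C_s²) = 0.0705²·(1+0.978) = 0.009831
Wq = λ·E[S²]/(2(1−ρ)) = 7.74·0.009831/(2·0.4543) = 0.08374 hr

Final: 0.08374 hr


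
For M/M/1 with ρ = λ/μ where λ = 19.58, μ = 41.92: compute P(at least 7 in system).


ρ = 19.58/41.92 = 0.4671
P(N ≥ n) = ρ^n = 0.4671^7 = 0.004850

Final: 0.004850


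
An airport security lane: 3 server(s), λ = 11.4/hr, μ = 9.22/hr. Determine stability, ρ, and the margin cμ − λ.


Total capacity cμ = 3·9.22 = 27.66/hr
ρ = λ/(cμ) = 11.4/27.66 = 0.4121
Stable ⇔ ρ < 1: YES
Spare capacity = cμ − λ = 27.66 − 11.4 = 16.26/hr

Final: ρ = 0.4121; stable; margin = 16.26/hr


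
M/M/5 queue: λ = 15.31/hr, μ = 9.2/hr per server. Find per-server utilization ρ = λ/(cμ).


ρ = λ/(cμ) = 15.31/(5·9.2) = 15.31/46.00 = 0.3328

Final: 0.3328


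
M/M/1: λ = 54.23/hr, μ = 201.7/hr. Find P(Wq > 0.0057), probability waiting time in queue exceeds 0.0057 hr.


ρ = 54.23/201.7 = 0.2689
P(Wq > t) = ρ·e^{−(μ−λ)t} = 0.2689·e^{−0.8406}
= 0.2689·0.431461 = 0.116005

Final: 0.116005


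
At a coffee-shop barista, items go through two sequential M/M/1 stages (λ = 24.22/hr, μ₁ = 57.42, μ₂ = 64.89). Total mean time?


Each node sees arrival rate λ = 24.22/hr (tandem ⇒ throughput preserved).
W₁ = 1/(μ₁−λ) = 1/(57.42−24.22) = 0.03012 hr
W₂ = 1/(μ₂−λ) = 1/(64.89−24.22) = 0.02459 hr
W_total = W₁ + W₂ = 0.03012 + 0.02459 = 0.05471 hr

Final: 0.05471 hr


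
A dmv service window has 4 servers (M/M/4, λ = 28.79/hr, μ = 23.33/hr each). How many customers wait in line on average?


a = λ/μ = 1.2340; ρ = a/4 = 0.3085
P₀ = 0.289990
Lq = P₀·a^c·ρ / (c!·(1−ρ)²) = 0.289990·2.31904·0.3085/(24·0.47816)
= 0.01808

Final: 0.01808


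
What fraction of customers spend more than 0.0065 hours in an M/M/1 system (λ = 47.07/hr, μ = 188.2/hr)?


W ~ Exponential(μ−λ) for M/M/1.
μ − λ = 188.2 − 47.07 = 141.1300
P(W > t) = e^{−(μ−λ)t} = e^{−0.9173} = 0.399579

Final: 0.399579


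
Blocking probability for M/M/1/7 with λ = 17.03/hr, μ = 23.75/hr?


ρ = λ/μ = 17.03/23.75 = 0.7171
P_K = (1−ρ)ρ^K/(1−ρ^(K+1)) = (0.2829·0.097467)/(1 − 0.069889)
= 0.027578/0.930111 = 0.029650

Final: 0.029650


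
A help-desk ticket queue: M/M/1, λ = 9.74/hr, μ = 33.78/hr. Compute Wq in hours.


ρ = 9.74/33.78 = 0.2883
Wq = ρ/(μ−λ) = 0.2883/(33.78 − 9.74) = 0.2883/24.04 = 0.01199 hr

Final: 0.01199 hr


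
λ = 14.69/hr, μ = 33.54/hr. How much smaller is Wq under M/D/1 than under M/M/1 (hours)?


ρ = 14.69/33.54 = 0.4380
Wq(M/M/1) = ρ/(μ−λ) = 0.4380/18.85 = 0.02324 hr
Wq(M/D/1) = ρ/(2(μ−λ)) = 0.01162 hr
Savings = 0.02324 − 0.01162 = 0.01162 hr

Final: 0.01162 hr


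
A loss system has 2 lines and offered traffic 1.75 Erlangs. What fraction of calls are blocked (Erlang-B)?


B(c,a) = (a^c/c!) / Σ_{k=0}^{c} a^k/k!
a^2/2! = 1.531250
Σ terms (k=0..2): 1.00000 + 1.75000 + 1.53125 = 4.281250
B = 1.531250/4.281250 = 0.357664

Final: 0.357664


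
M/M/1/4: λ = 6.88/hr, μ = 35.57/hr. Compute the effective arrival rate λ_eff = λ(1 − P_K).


ρ = 0.1934; P_K = (1−ρ)ρ^4/(1−ρ^5) = 0.001129
λ_eff = λ(1 − P_K) = 6.88·(1 − 0.001129) = 6.88·0.998871 = 6.8722 /hr

Final: 6.8722 /hr


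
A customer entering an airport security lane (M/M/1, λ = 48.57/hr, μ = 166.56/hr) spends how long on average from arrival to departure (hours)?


W = 1/(μ−λ) = 1/(166.56 − 48.57) = 1/117.99 = 0.008475 hr

Final: 0.008475 hr


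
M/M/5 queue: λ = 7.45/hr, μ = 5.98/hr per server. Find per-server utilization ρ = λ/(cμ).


ρ = λ/(cμ) = 7.45/(5·5.98) = 7.45/29.90 = 0.2492

Final: 0.2492


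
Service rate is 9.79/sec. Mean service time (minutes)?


Mean service time = 1/μ = 1/9.79 second = 0.10215 second
In minutes: 0.10215 × 0.0166667 = 0.001702 min

Final: 0.001702 min


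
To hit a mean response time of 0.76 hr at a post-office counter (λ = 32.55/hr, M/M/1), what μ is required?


W = 1/(μ−λ) ⇒ μ − λ = 1/W = 1/0.76 = 1.3158
μ = λ + 1/W = 32.55 + 1.3158 = 33.8658 per hr

Final: 33.8658 /hr


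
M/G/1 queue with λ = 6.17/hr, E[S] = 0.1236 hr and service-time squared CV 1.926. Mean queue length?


ρ = λ·E[S] = 6.17·0.1236 = 0.7626
Lq = ρ²(1+C_s²)/(2(1−ρ)) = 0.5816·(1+1.926)/(2·0.2374)
= 0.5816·2.9260/0.4748 = 3.58420

Final: 3.58420


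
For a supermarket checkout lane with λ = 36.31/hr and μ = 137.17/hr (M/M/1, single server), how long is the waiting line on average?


ρ = 36.31/137.17 = 0.2647
Lq = ρ²/(1−ρ) = 0.07007/0.7353 = 0.09530

Final: 0.09530


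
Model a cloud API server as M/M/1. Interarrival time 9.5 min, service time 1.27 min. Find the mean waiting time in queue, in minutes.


λ = 60/9.5 = 6.3158 /hr
μ = 60/1.27 = 47.2441 /hr
ρ = λ/μ = 6.3158/47.2441 = 0.1337
Wq = ρ/(μ−λ) = 0.1337/(47.2441−6.3158) = 0.003266 hr
In minutes: 0.003266·60 = 0.1960 min

Final: 0.1960 min


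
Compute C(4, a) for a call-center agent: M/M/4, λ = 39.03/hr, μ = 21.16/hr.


a = λ/μ = 1.8445; ρ = a/4 = 0.4611
P₀ = 0.154164 (from M/M/c formula)
C(c,a) = [a^c/(c!(1−ρ))]·P₀ = [11.57528/(24·0.5389)]·0.154164
= 0.89503·0.154164 = 0.137981

Final: 0.137981


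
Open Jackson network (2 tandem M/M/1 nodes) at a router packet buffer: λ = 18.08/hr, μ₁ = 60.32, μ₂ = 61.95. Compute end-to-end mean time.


Each node sees arrival rate λ = 18.08/hr (tandem ⇒ throughput preserved).
W₁ = 1/(μ₁−λ) = 1/(60.32−18.08) = 0.02367 hr
W₂ = 1/(μ₂−λ) = 1/(61.95−18.08) = 0.02279 hr
W_total = W₁ + W₂ = 0.02367 + 0.02279 = 0.04647 hr

Final: 0.04647 hr


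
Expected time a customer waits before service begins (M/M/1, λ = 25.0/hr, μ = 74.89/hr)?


ρ = 25.0/74.89 = 0.3338
Wq = ρ/(μ−λ) = 0.3338/(74.89 − 25.0) = 0.3338/49.89 = 0.006691 hr

Final: 0.006691 hr


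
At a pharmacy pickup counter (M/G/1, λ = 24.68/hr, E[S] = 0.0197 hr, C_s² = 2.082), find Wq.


ρ = λ·E[S] = 24.68·0.0197 = 0.4862
E[S²] = E[S]²(1+C_s²) = 0.0197²·(1+2.082) = 0.001196
Wq = λ·E[S²]/(2(1−ρ)) = 24.68·0.001196/(2·0.5138) = 0.02873 hr

Final: 0.02873 hr


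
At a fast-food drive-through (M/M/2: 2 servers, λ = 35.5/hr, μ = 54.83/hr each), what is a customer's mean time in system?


a = 0.6475; ρ = 0.3237; P₀ = 0.510885
Lq = P₀·a^c·ρ/(c!(1−ρ)²) = 0.07580
Wq = Lq/λ = 0.07580/35.5 = 0.002135 hr
W = Wq + 1/μ = 0.002135 + 0.01824 = 0.02037 hr

Final: 0.02037 hr


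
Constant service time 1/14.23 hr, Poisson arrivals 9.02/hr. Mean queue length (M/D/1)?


ρ = 9.02/14.23 = 0.6339
M/D/1: Lq = ρ²/(2(1−ρ)) = 0.4018/(2·0.3661) = 0.54871

Final: 0.54871


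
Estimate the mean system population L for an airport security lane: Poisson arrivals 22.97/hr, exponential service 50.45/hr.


ρ = λ/μ = 22.97/50.45 = 0.4553
L = ρ/(1−ρ) = 0.4553/(1 − 0.4553) = 0.4553/0.5447 = 0.8359

Final: 0.8359


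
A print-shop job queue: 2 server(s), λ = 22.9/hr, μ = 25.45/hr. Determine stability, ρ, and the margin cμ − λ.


Total capacity cμ = 2·25.45 = 50.90/hr
ρ = λ/(cμ) = 22.9/50.90 = 0.4499
Stable ⇔ ρ < 1: YES
Spare capacity = cμ − λ = 50.90 − 22.9 = 28.00/hr

Final: ρ = 0.4499; stable; margin = 28.00/hr


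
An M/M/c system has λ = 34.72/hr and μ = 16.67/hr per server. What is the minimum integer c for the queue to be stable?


Stability requires cμ > λ ⇔ c > λ/μ.
λ/μ = 34.72/16.67 = 2.0828
Minimum integer c = ⌊2.0828⌋ + 1 = 3
Check: 3·16.67 = 50.01 > 34.72, while 2·16.67 = 33.34 ≤ 34.72

Final: 3 servers


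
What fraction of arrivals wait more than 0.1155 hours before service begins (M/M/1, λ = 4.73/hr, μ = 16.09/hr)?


ρ = 4.73/16.09 = 0.2940
P(Wq > t) = ρ·e^{−(μ−λ)t} = 0.2940·e^{−1.3121}
= 0.2940·0.269259 = 0.079155

Final: 0.079155


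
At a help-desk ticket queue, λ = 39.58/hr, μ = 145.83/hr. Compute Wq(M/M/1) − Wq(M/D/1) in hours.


ρ = 39.58/145.83 = 0.2714
Wq(M/M/1) = ρ/(μ−λ) = 0.2714/106.25 = 0.002554 hr
Wq(M/D/1) = ρ/(2(μ−λ)) = 0.001277 hr
Savings = 0.002554 − 0.001277 = 0.001277 hr

Final: 0.001277 hr


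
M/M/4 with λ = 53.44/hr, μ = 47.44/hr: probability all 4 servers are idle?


a = λ/μ = 53.44/47.44 = 1.1265; ρ = a/c = 0.2816
Σ_{k=0}^{3} a^k/k! (terms k=0..3) = 1.00000 + 1.12648 + 0.63447 + 0.23824 = 2.99919
Tail: a^4/(4!(1−ρ)) = 1.61023/(24·0.7184) = 0.09339
P₀ = 1/(2.99919 + 0.09339) = 1/3.09258 = 0.323354

Final: 0.323354


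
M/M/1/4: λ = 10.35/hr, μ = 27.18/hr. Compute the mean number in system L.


ρ = 10.35/27.18 = 0.3808
L = ρ[1 − (K+1)ρ^K + Kρ^(K+1)] / [(1−ρ)(1−ρ^(K+1))]
Numerator: 0.3808·(1 − 5·0.021026 + 4·0.008007) = 0.352957
Denominator: (0.6192)·(0.991993) = 0.614247
L = 0.352957/0.614247 = 0.5746

Final: 0.5746


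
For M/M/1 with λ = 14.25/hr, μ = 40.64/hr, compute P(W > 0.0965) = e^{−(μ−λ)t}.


W ~ Exponential(μ−λ) for M/M/1.
μ − λ = 40.64 − 14.25 = 26.3900
P(W > t) = e^{−(μ−λ)t} = e^{−2.5466} = 0.078345

Final: 0.078345


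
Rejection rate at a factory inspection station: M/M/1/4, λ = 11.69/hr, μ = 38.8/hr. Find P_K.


ρ = λ/μ = 11.69/38.8 = 0.3013
P_K = (1−ρ)ρ^K/(1−ρ^(K+1)) = (0.6987·0.008240)/(1 − 0.002483)
= 0.005757/0.997517 = 0.005772

Final: 0.005772


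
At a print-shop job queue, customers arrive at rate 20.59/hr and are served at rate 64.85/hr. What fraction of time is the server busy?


ρ = λ/μ = 20.59/64.85 = 0.3175

Final: 0.3175


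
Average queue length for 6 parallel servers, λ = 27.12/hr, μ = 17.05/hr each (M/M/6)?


a = λ/μ = 1.5906; ρ = a/6 = 0.2651
P₀ = 0.203726
Lq = P₀·a^c·ρ / (c!·(1−ρ)²) = 0.203726·16.19540·0.2651/(720·0.54007)
= 0.002249

Final: 0.002249


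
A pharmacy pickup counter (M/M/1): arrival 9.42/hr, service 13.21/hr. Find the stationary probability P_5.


ρ = 9.42/13.21 = 0.7131
P_n = (1−ρ)·ρ^n = (1 − 0.7131)·0.7131^5 = 0.2869·0.184391 = 0.052903

Final: 0.052903


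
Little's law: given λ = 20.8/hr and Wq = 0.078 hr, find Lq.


Lq = λWq = 20.8·0.078 = 1.6224

Final: 1.6224


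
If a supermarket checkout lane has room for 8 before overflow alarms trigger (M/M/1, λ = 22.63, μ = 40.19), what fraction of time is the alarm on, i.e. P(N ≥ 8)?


ρ = 22.63/40.19 = 0.5631
P(N ≥ n) = ρ^n = 0.5631^8 = 0.010105

Final: 0.010105


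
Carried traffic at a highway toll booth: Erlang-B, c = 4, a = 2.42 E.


B(4,2.42) = 0.140942 (Erlang-B)
Carried load = a(1 − B) = 2.42·(1 − 0.140942) = 2.42·0.859058 = 2.0789 E

Final: 2.0789 Erlangs


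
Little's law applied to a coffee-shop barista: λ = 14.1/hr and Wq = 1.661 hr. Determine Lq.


Lq = λWq = 14.1·1.661 = 23.4201

Final: 23.4201


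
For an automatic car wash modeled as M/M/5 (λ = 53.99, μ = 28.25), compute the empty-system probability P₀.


a = λ/μ = 53.99/28.25 = 1.9112; ρ = a/c = 0.3822
Σ_{k=0}^{4} a^k/k! (terms k=0..4) = 1.00000 + 1.91115 + 1.82625 + 1.16341 + 0.55586 = 6.45667
Tail: a^5/(5!(1−ρ)) = 25.49614/(120·0.6178) = 0.34393
P₀ = 1/(6.45667 + 0.34393) = 1/6.80060 = 0.147046

Final: 0.147046


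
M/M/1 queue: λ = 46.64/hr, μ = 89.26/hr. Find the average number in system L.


ρ = λ/μ = 46.64/89.26 = 0.5225
L = ρ/(1−ρ) = 0.5225/(1 − 0.5225) = 0.5225/0.4775 = 1.0943

Final: 1.0943


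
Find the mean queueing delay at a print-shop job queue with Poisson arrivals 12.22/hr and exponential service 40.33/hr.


ρ = 12.22/40.33 = 0.3030
Wq = ρ/(μ−λ) = 0.3030/(40.33 − 12.22) = 0.3030/28.11 = 0.01078 hr

Final: 0.01078 hr


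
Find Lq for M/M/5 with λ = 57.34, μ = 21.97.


a = λ/μ = 2.6099; ρ = a/5 = 0.5220
P₀ = 0.071310
Lq = P₀·a^c·ρ / (c!·(1−ρ)²) = 0.071310·121.09833·0.5220/(120·0.22850)
= 0.16439

Final: 0.16439


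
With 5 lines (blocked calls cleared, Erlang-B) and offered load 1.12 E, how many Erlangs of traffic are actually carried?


B(5,1.12) = 0.004797 (Erlang-B)
Carried load = a(1 − B) = 1.12·(1 − 0.004797) = 1.12·0.995203 = 1.1146 E

Final: 1.1146 Erlangs


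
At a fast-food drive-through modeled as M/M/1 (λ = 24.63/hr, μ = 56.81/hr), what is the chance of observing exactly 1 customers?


ρ = 24.63/56.81 = 0.4336
P_n = (1−ρ)·ρ^n = (1 − 0.4336)·0.4336^1 = 0.5664·0.433550 = 0.245584

Final: 0.245584


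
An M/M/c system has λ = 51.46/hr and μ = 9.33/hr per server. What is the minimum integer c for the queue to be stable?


Stability requires cμ > λ ⇔ c > λ/μ.
λ/μ = 51.46/9.33 = 5.5155
Minimum integer c = ⌊5.5155⌋ + 1 = 6
Check: 6·9.33 = 55.98 > 51.46, while 5·9.33 = 46.65 ≤ 51.46

Final: 6 servers


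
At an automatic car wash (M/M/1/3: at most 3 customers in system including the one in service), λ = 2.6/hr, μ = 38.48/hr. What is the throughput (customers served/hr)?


ρ = 0.06757; P_K = (1−ρ)ρ^3/(1−ρ^4) = 0.0002876
λ_eff = λ(1 − P_K) = 2.6·(1 − 0.0002876) = 2.6·0.999712 = 2.5993 /hr

Final: 2.5993 /hr


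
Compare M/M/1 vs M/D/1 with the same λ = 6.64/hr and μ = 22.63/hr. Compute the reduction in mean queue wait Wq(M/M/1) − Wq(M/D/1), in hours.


ρ = 6.64/22.63 = 0.2934
Wq(M/M/1) = ρ/(μ−λ) = 0.2934/15.99 = 0.01835 hr
Wq(M/D/1) = ρ/(2(μ−λ)) = 0.009175 hr
Savings = 0.01835 − 0.009175 = 0.009175 hr

Final: 0.009175 hr


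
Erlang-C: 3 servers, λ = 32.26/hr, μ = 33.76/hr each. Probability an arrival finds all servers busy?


a = λ/μ = 0.9556; ρ = a/3 = 0.3185
P₀ = 0.380877 (from M/M/c formula)
C(c,a) = [a^c/(c!(1−ρ))]·P₀ = [0.87254/(6·0.6815)]·0.380877
= 0.21339·0.380877 = 0.081277

Final: 0.081277


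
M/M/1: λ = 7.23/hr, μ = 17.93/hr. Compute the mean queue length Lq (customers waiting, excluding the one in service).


ρ = 7.23/17.93 = 0.4032
Lq = ρ²/(1−ρ) = 0.1626/0.5968 = 0.2725

Final: 0.2725


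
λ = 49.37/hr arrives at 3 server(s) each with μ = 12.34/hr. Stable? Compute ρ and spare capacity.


Total capacity cμ = 3·12.34 = 37.02/hr
ρ = λ/(cμ) = 49.37/37.02 = 1.3336
Stable ⇔ ρ < 1: NO
Spare capacity = cμ − λ = 37.02 − 49.37 = -12.35/hr

Final: ρ = 1.3336; unstable; margin = -12.35/hr


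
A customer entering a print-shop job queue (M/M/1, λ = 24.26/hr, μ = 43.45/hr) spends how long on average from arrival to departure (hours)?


W = 1/(μ−λ) = 1/(43.45 − 24.26) = 1/19.19 = 0.05211 hr

Final: 0.05211 hr


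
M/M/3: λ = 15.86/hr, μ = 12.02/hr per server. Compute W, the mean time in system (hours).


a = 1.3195; ρ = 0.4398; P₀ = 0.258169
Lq = P₀·a^c·ρ/(c!(1−ρ)²) = 0.13854
Wq = Lq/λ = 0.13854/15.86 = 0.008735 hr
W = Wq + 1/μ = 0.008735 + 0.08319 = 0.09193 hr

Final: 0.09193 hr


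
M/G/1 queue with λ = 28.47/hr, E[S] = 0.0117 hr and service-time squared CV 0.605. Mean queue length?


ρ = λ·E[S] = 28.47·0.0117 = 0.3331
Lq = ρ²(1+C_s²)/(2(1−ρ)) = 0.1110·(1+0.605)/(2·0.6669)
= 0.1110·1.6050/1.3338 = 0.13352

Final: 0.13352


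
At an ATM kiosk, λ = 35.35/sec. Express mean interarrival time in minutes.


Mean interarrival time = 1/λ = 1/35.35 second = 0.02829 second
In minutes: 0.02829 × 0.0166667 = 0.0004715 min

Final: 0.0004715 min


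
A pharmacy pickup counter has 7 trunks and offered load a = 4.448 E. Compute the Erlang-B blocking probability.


B(c,a) = (a^c/c!) / Σ_{k=0}^{c} a^k/k!
a^7/7! = 6.834754
Σ terms (k=0..7): 1.00000 + 4.44800 + 9.89235 + 14.66706 + 16.30977 + 14.50917 + 10.75613 + 6.83475 = 78.417244
B = 6.834754/78.417244 = 0.087159

Final: 0.087159


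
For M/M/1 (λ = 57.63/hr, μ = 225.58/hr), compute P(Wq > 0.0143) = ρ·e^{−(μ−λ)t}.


ρ = 57.63/225.58 = 0.2555
P(Wq > t) = ρ·e^{−(μ−λ)t} = 0.2555·e^{−2.4017}
= 0.2555·0.090565 = 0.023137

Final: 0.023137


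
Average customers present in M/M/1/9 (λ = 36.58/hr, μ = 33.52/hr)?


ρ = 36.58/33.52 = 1.0913
L = ρ[1 − (K+1)ρ^K + Kρ^(K+1)] / [(1−ρ)(1−ρ^(K+1))]
Numerator: 1.0913·(1 − 10·2.195115 + 9·2.395504) = 0.663929
Denominator: (-0.09129)·(-1.395504) = 0.127394
L = 0.663929/0.127394 = 5.2116

Final: 5.2116


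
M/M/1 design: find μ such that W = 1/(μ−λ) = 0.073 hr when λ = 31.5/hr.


W = 1/(μ−λ) ⇒ μ − λ = 1/W = 1/0.073 = 13.6986
μ = λ + 1/W = 31.5 + 13.6986 = 45.1986 per hr

Final: 45.1986 /hr


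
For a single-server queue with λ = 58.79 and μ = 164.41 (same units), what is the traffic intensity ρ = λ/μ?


ρ = λ/μ = 58.79/164.41 = 0.3576

Final: 0.3576


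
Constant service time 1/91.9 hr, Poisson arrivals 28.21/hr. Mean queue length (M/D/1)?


ρ = 28.21/91.9 = 0.3070
M/D/1: Lq = ρ²/(2(1−ρ)) = 0.09423/(2·0.6930) = 0.06798

Final: 0.06798


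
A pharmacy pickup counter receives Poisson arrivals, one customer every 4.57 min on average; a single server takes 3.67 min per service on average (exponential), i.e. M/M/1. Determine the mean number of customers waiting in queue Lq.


λ = 60/4.57 = 13.1291 /hr
μ = 60/3.67 = 16.3488 /hr
ρ = λ/μ = 13.1291/16.3488 = 0.8031
Lq = ρ²/(1−ρ) = 0.6449/0.1969 = 3.2747

Final: 3.2747


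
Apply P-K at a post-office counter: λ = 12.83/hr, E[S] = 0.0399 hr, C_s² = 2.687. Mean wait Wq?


ρ = λ·E[S] = 12.83·0.0399 = 0.5119
E[S²] = E[S]²(1+C_s²) = 0.0399²·(1+2.687) = 0.005870
Wq = λ·E[S²]/(2(1−ρ)) = 12.83·0.005870/(2·0.4881) = 0.07715 hr

Final: 0.07715 hr


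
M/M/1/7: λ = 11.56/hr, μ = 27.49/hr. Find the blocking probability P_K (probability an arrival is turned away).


ρ = λ/μ = 11.56/27.49 = 0.4205
P_K = (1−ρ)ρ^K/(1−ρ^(K+1)) = (0.5795·0.002325)/(1 − 0.0009778)
= 0.001347/0.999022 = 0.001349

Final: 0.001349


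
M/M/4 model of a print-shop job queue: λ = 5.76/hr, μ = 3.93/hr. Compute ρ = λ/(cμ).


ρ = λ/(cμ) = 5.76/(4·3.93) = 5.76/15.72 = 0.3664

Final: 0.3664


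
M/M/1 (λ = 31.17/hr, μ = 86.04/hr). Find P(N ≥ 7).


ρ = 31.17/86.04 = 0.3623
P(N ≥ n) = ρ^n = 0.3623^7 = 0.0008189

Final: 0.0008189


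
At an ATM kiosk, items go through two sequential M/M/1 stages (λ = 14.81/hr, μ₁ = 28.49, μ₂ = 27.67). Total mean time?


Each node sees arrival rate λ = 14.81/hr (tandem ⇒ throughput preserved).
W₁ = 1/(μ₁−λ) = 1/(28.49−14.81) = 0.07310 hr
W₂ = 1/(μ₂−λ) = 1/(27.67−14.81) = 0.07776 hr
W_total = W₁ + W₂ = 0.07310 + 0.07776 = 0.15086 hr

Final: 0.15086 hr


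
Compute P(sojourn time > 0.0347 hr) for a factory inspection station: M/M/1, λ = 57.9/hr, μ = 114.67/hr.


W ~ Exponential(μ−λ) for M/M/1.
μ − λ = 114.67 − 57.9 = 56.7700
P(W > t) = e^{−(μ−λ)t} = e^{−1.9699} = 0.139468

Final: 0.139468


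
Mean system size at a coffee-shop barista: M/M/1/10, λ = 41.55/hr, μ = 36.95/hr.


ρ = 41.55/36.95 = 1.1245
L = ρ[1 − (K+1)ρ^K + Kρ^(K+1)] / [(1−ρ)(1−ρ^(K+1))]
Numerator: 1.1245·(1 − 11·3.232703 + 10·3.635151) = 2.014834
Denominator: (-0.1245)·(-2.635151) = 0.328057
L = 2.014834/0.328057 = 6.1417

Final: 6.1417


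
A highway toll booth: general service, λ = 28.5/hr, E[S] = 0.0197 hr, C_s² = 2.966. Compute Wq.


ρ = λ·E[S] = 28.5·0.0197 = 0.5615
E[S²] = E[S]²(1+C_s²) = 0.0197²·(1+2.966) = 0.001539
Wq = λ·E[S²]/(2(1−ρ)) = 28.5·0.001539/(2·0.4385) = 0.05001 hr

Final: 0.05001 hr


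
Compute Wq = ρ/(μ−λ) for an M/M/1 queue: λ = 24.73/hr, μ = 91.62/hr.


ρ = 24.73/91.62 = 0.2699
Wq = ρ/(μ−λ) = 0.2699/(91.62 − 24.73) = 0.2699/66.89 = 0.004035 hr

Final: 0.004035 hr


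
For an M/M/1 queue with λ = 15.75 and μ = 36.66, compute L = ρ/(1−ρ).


ρ = λ/μ = 15.75/36.66 = 0.4296
L = ρ/(1−ρ) = 0.4296/(1 − 0.4296) = 0.4296/0.5704 = 0.7532

Final: 0.7532


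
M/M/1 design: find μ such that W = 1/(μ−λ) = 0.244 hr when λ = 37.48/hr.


W = 1/(μ−λ) ⇒ μ − λ = 1/W = 1/0.244 = 4.0984
μ = λ + 1/W = 37.48 + 4.0984 = 41.5784 per hr

Final: 41.5784 /hr


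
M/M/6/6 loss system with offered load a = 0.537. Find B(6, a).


B(c,a) = (a^c/c!) / Σ_{k=0}^{c} a^k/k!
a^6/6! = 0.00003331
Σ terms (k=0..6): 1.00000 + 0.53700 + 0.14418 + 0.02581 + 0.003465 + 0.0003721 + 0.00003331 = 1.710864
B = 0.00003331/1.710864 = 0.00001947

Final: 0.00001947


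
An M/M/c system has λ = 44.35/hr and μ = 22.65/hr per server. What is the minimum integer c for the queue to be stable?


Stability requires cμ > λ ⇔ c > λ/μ.
λ/μ = 44.35/22.65 = 1.9581
Minimum integer c = ⌊1.9581⌋ + 1 = 2
Check: 2·22.65 = 45.30 > 44.35, while 1·22.65 = 22.65 ≤ 44.35

Final: 2 servers


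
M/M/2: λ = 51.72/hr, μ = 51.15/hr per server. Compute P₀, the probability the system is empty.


a = λ/μ = 51.72/51.15 = 1.0111; ρ = a/c = 0.5056
Σ_{k=0}^{1} a^k/k! (terms k=0..1) = 1.00000 + 1.01114 = 2.01114
Tail: a^2/(2!(1−ρ)) = 1.02241/(2·0.4944) = 1.03393
P₀ = 1/(2.01114 + 1.03393) = 1/3.04508 = 0.328399

Final: 0.328399


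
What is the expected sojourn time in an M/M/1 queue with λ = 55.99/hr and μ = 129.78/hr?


W = 1/(μ−λ) = 1/(129.78 − 55.99) = 1/73.79 = 0.01355 hr

Final: 0.01355 hr


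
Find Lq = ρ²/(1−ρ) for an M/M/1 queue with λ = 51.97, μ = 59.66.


ρ = 51.97/59.66 = 0.8711
Lq = ρ²/(1−ρ) = 0.7588/0.1289 = 5.8870

Final: 5.8870


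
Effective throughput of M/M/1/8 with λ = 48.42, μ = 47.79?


ρ = 1.0132; P_K = (1−ρ)ρ^8/(1−ρ^9) = 0.117020
λ_eff = λ(1 − P_K) = 48.42·(1 − 0.117020) = 48.42·0.882980 = 42.7539 /hr

Final: 42.7539 /hr


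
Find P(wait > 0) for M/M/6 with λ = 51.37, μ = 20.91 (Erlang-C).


a = λ/μ = 2.4567; ρ = a/6 = 0.4095
P₀ = 0.085278 (from M/M/c formula)
C(c,a) = [a^c/(c!(1−ρ))]·P₀ = [219.85341/(720·0.5905)]·0.085278
= 0.51707·0.085278 = 0.044095

Final: 0.044095


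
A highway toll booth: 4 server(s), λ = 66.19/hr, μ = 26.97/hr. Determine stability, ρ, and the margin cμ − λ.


Total capacity cμ = 4·26.97 = 107.88/hr
ρ = λ/(cμ) = 66.19/107.88 = 0.6136
Stable ⇔ ρ < 1: YES
Spare capacity = cμ − λ = 107.88 − 66.19 = 41.69/hr

Final: ρ = 0.6136; stable; margin = 41.69/hr


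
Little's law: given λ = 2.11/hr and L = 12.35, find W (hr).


W = L/λ = 12.35/2.11 = 5.8531 hr

Final: 5.8531 hr


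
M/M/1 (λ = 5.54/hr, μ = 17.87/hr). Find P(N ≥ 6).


ρ = 5.54/17.87 = 0.3100
P(N ≥ n) = ρ^n = 0.3100^6 = 0.0008878

Final: 0.0008878


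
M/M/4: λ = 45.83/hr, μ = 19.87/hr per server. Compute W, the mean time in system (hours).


a = 2.3065; ρ = 0.5766; P₀ = 0.092620
Lq = P₀·a^c·ρ/(c!(1−ρ)²) = 0.35135
Wq = Lq/λ = 0.35135/45.83 = 0.007666 hr
W = Wq + 1/μ = 0.007666 + 0.05033 = 0.05799 hr

Final: 0.05799 hr


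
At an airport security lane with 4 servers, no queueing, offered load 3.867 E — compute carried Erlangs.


B(4,3.867) = 0.297687 (Erlang-B)
Carried load = a(1 − B) = 3.867·(1 − 0.297687) = 3.867·0.702313 = 2.7158 E

Final: 2.7158 Erlangs


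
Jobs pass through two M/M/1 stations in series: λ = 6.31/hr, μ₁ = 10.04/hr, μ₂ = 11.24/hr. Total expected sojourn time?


Each node sees arrival rate λ = 6.31/hr (tandem ⇒ throughput preserved).
W₁ = 1/(μ₁−λ) = 1/(10.04−6.31) = 0.26810 hr
W₂ = 1/(μ₂−λ) = 1/(11.24−6.31) = 0.20284 hr
W_total = W₁ + W₂ = 0.26810 + 0.20284 = 0.47094 hr

Final: 0.47094 hr


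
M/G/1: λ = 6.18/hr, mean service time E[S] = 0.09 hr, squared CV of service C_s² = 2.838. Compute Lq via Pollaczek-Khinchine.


ρ = λ·E[S] = 6.18·0.09 = 0.5562
Lq = ρ²(1+C_s²)/(2(1−ρ)) = 0.3094·(1+2.838)/(2·0.4438)
= 0.3094·3.8380/0.8876 = 1.33767

Final: 1.33767


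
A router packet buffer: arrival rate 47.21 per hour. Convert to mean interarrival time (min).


Mean interarrival time = 1/λ = 1/47.21 hour = 0.02118 hour
In minutes: 0.02118 × 60 = 1.2709 min

Final: 1.2709 min


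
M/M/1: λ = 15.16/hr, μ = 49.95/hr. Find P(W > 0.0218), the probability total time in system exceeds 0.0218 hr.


W ~ Exponential(μ−λ) for M/M/1.
μ − λ = 49.95 − 15.16 = 34.7900
P(W > t) = e^{−(μ−λ)t} = e^{−0.7584} = 0.468405

Final: 0.468405


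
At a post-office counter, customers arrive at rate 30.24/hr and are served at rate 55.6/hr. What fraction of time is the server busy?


ρ = λ/μ = 30.24/55.6 = 0.5439

Final: 0.5439


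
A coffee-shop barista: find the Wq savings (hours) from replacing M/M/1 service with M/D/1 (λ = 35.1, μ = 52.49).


ρ = 35.1/52.49 = 0.6687
Wq(M/M/1) = ρ/(μ−λ) = 0.6687/17.39 = 0.03845 hr
Wq(M/D/1) = ρ/(2(μ−λ)) = 0.01923 hr
Savings = 0.03845 − 0.01923 = 0.01923 hr

Final: 0.01923 hr


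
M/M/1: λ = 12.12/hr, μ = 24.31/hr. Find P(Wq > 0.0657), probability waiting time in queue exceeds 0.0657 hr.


ρ = 12.12/24.31 = 0.4986
P(Wq > t) = ρ·e^{−(μ−λ)t} = 0.4986·e^{−0.8009}
= 0.4986·0.448932 = 0.223820

Final: 0.223820


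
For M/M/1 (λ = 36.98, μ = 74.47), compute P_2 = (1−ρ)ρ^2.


ρ = 36.98/74.47 = 0.4966
P_n = (1−ρ)·ρ^n = (1 − 0.4966)·0.4966^2 = 0.5034·0.246588 = 0.124138

Final: 0.124138


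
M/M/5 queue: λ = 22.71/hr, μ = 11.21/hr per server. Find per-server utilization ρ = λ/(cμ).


ρ = λ/(cμ) = 22.71/(5·11.21) = 22.71/56.05 = 0.4052

Final: 0.4052


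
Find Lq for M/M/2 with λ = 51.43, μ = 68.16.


a = λ/μ = 0.7545; ρ = a/2 = 0.3773
P₀ = 0.452144
Lq = P₀·a^c·ρ / (c!·(1−ρ)²) = 0.452144·0.56934·0.3773/(2·0.38779)
= 0.12522

Final: 0.12522


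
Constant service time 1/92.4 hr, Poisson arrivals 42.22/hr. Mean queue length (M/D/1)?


ρ = 42.22/92.4 = 0.4569
M/D/1: Lq = ρ²/(2(1−ρ)) = 0.2088/(2·0.5431) = 0.19222

Final: 0.19222


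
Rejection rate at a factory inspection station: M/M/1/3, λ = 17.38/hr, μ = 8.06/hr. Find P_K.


ρ = λ/μ = 17.38/8.06 = 2.1563
P_K = (1−ρ)ρ^K/(1−ρ^(K+1)) = (-1.1563·10.026381)/(1 − 21.620161)
= -11.593780/-20.620161 = 0.562255

Final: 0.562255


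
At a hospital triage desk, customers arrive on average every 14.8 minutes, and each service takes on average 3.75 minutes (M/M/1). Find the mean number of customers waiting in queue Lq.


λ = 60/14.8 = 4.0541 /hr
μ = 60/3.75 = 16.0000 /hr
ρ = λ/μ = 4.0541/16.0000 = 0.2534
Lq = ρ²/(1−ρ) = 0.06420/0.7466 = 0.08599

Final: 0.08599


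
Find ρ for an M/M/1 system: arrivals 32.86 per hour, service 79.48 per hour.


ρ = λ/μ = 32.86/79.48 = 0.4134

Final: 0.4134


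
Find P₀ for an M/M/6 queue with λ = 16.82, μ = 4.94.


a = λ/μ = 16.82/4.94 = 3.4049; ρ = a/c = 0.5675
Σ_{k=0}^{5} a^k/k! (terms k=0..5) = 1.00000 + 3.40486 + 5.79653 + 6.57879 + 5.59996 + 3.81341 = 26.19355
Tail: a^6/(6!(1−ρ)) = 1558.09615/(720·0.4325) = 5.00325
P₀ = 1/(26.19355 + 5.00325) = 1/31.19680 = 0.032055

Final: 0.032055


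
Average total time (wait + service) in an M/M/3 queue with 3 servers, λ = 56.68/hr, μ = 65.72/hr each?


a = 0.8624; ρ = 0.2875; P₀ = 0.419391
Lq = P₀·a^c·ρ/(c!(1−ρ)²) = 0.02539
Wq = Lq/λ = 0.02539/56.68 = 0.0004480 hr
W = Wq + 1/μ = 0.0004480 + 0.01522 = 0.01566 hr

Final: 0.01566 hr


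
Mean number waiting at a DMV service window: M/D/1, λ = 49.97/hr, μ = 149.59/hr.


ρ = 49.97/149.59 = 0.3340
M/D/1: Lq = ρ²/(2(1−ρ)) = 0.1116/(2·0.6660) = 0.08378

Final: 0.08378


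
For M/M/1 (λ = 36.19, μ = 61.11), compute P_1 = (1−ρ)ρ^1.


ρ = 36.19/61.11 = 0.5922
P_n = (1−ρ)·ρ^n = (1 − 0.5922)·0.5922^1 = 0.4078·0.592211 = 0.241497

Final: 0.241497


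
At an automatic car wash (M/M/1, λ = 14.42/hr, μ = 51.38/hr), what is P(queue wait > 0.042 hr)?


ρ = 14.42/51.38 = 0.2807
P(Wq > t) = ρ·e^{−(μ−λ)t} = 0.2807·e^{−1.5523}
= 0.2807·0.211756 = 0.059430

Final: 0.059430


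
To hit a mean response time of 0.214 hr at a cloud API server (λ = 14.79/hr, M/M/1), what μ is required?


W = 1/(μ−λ) ⇒ μ − λ = 1/W = 1/0.214 = 4.6729
μ = λ + 1/W = 14.79 + 4.6729 = 19.4629 per hr

Final: 19.4629 /hr


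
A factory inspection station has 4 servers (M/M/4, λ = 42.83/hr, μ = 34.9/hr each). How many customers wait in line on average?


a = λ/μ = 1.2272; ρ = a/4 = 0.3068
P₀ = 0.292001
Lq = P₀·a^c·ρ / (c!·(1−ρ)²) = 0.292001·2.26825·0.3068/(24·0.48052)
= 0.01762

Final: 0.01762


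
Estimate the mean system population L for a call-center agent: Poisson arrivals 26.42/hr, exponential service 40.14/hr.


ρ = λ/μ = 26.42/40.14 = 0.6582
L = ρ/(1−ρ) = 0.6582/(1 − 0.6582) = 0.6582/0.3418 = 1.9257

Final: 1.9257


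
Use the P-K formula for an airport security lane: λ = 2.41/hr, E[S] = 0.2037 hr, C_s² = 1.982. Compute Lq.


ρ = λ·E[S] = 2.41·0.2037 = 0.4909
Lq = ρ²(1+C_s²)/(2(1−ρ)) = 0.2410·(1+1.982)/(2·0.5091)
= 0.2410·2.9820/1.0182 = 0.70584

Final: 0.70584


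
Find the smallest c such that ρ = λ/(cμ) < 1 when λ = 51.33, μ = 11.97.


Stability requires cμ > λ ⇔ c > λ/μ.
λ/μ = 51.33/11.97 = 4.2882
Minimum integer c = ⌊4.2882⌋ + 1 = 5
Check: 5·11.97 = 59.85 > 51.33, while 4·11.97 = 47.88 ≤ 51.33

Final: 5 servers


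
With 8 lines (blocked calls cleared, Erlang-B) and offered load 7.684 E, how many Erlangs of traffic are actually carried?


B(8,7.684) = 0.217880 (Erlang-B)
Carried load = a(1 − B) = 7.684·(1 − 0.217880) = 7.684·0.782120 = 6.0098 E

Final: 6.0098 Erlangs


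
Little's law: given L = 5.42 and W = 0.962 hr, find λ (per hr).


λ = L/W = 5.42/0.962 = 5.6341 /hr

Final: 5.6341 /hr


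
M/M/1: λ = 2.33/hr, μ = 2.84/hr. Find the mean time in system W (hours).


W = 1/(μ−λ) = 1/(2.84 − 2.33) = 1/0.5100 = 1.9608 hr

Final: 1.9608 hr


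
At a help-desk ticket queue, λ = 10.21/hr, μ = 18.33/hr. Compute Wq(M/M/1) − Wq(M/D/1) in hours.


ρ = 10.21/18.33 = 0.5570
Wq(M/M/1) = ρ/(μ−λ) = 0.5570/8.12 = 0.06860 hr
Wq(M/D/1) = ρ/(2(μ−λ)) = 0.03430 hr
Savings = 0.06860 − 0.03430 = 0.03430 hr

Final: 0.03430 hr


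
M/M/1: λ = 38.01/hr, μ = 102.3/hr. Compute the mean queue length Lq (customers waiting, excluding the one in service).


ρ = 38.01/102.3 = 0.3716
Lq = ρ²/(1−ρ) = 0.1381/0.6284 = 0.2197

Final: 0.2197


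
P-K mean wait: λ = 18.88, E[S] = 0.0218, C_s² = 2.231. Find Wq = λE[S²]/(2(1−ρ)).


ρ = λ·E[S] = 18.88·0.0218 = 0.4116
E[S²] = E[S]²(1+C_s²) = 0.0218²·(1+2.231) = 0.001536
Wq = λ·E[S²]/(2(1−ρ)) = 18.88·0.001536/(2·0.5884) = 0.02463 hr

Final: 0.02463 hr


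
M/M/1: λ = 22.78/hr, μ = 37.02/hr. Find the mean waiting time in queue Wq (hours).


ρ = 22.78/37.02 = 0.6153
Wq = ρ/(μ−λ) = 0.6153/(37.02 − 22.78) = 0.6153/14.24 = 0.04321 hr

Final: 0.04321 hr
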